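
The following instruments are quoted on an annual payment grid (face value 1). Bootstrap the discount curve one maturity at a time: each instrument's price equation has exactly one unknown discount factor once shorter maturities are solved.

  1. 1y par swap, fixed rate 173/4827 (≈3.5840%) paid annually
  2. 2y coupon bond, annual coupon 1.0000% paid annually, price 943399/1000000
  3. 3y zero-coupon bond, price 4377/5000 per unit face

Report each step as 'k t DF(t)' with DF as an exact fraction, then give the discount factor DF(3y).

step 1 [1y] swap r/1=173/4827: DF=(1 − 173/4827·(0))/(1+173/4827) = 4827/5000 ≈ 0.965400
step 2 [2y] bond c/1=1/100: DF=(943399/1000000 − 1/100·(0.965400))/(1+1/100) = 1849/2000 ≈ 0.924500
step 3 [3y] zero: DF = P = 4377/5000 ≈ 0.875400

1 1 4827/5000
2 2 1849/2000
3 3 4377/5000
DF(3y) = 4377/5000 ≈ 0.875400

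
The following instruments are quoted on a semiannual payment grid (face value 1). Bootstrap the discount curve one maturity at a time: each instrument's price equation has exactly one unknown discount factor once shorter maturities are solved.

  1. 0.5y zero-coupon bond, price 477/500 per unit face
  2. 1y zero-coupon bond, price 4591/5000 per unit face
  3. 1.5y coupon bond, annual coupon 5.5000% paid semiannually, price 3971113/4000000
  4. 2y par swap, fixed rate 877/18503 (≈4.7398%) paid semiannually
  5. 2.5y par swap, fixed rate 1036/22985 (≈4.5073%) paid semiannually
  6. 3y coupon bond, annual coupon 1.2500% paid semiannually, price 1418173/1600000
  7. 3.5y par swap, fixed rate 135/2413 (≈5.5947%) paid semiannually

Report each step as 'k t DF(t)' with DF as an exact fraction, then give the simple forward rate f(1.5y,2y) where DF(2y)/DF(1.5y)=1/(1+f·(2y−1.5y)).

1 1/2 477/500
2 1 4591/5000
3 3/2 9161/10000
4 2 9123/10000
5 5/2 2241/2500
6 3 8523/10000
7 7/2 1649/2000
f(1.5y,2y) = ((9161/10000)/(9123/10000) − 1)/(1/2) = 76/9123 ≈ 0.8331%

step 1 [0.5y] zero: DF = P = 477/500 ≈ 0.954000
step 2 [1y] zero: DF = P = 4591/5000 ≈ 0.918200
step 3 [1.5y] bond c/2=11/400: DF=(3971113/4000000 − 11/400·(0.954000+0.918200))/(1+11/400) = 9161/10000 ≈ 0.916100
step 4 [2y] swap r/2=877/37006: DF=(1 − 877/37006·(0.954000+0.918200+0.916100))/(1+877/37006) = 9123/10000 ≈ 0.912300
step 5 [2.5y] swap r/2=518/22985: DF=(1 − 518/22985·(0.954000+0.918200+0.916100+0.912300))/(1+518/22985) = 2241/2500 ≈ 0.896400
step 6 [3y] bond c/2=1/160: DF=(1418173/1600000 − 1/160·(0.954000+0.918200+0.916100+0.912300+0.896400))/(1+1/160) = 8523/10000 ≈ 0.852300
step 7 [3.5y] swap r/2=135/4826: DF=(1 − 135/4826·(0.954000+0.918200+0.916100+0.912300+0.896400+0.852300))/(1+135/4826) = 1649/2000 ≈ 0.824500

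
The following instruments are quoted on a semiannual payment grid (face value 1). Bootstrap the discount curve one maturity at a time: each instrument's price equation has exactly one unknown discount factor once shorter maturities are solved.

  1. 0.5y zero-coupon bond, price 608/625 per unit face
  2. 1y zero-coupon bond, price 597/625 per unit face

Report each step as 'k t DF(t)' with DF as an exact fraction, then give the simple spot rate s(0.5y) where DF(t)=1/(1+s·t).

1 1/2 608/625
2 1 597/625
s(0.5y) = (1/(608/625) − 1)/(1/2) = 17/304 ≈ 5.5921%

step 1 [0.5y] zero: DF = P = 608/625 ≈ 0.972800
step 2 [1y] zero: DF = P = 597/625 ≈ 0.955200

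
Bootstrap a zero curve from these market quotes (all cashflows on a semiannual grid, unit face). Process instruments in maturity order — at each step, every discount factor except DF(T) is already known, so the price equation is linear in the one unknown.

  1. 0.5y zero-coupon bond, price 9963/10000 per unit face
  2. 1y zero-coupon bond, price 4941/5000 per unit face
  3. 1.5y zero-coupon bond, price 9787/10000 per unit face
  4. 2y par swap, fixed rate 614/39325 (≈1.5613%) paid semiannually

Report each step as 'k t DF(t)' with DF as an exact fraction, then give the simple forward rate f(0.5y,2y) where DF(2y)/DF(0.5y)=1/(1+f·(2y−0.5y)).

1 1/2 9963/10000
2 1 4941/5000
3 3/2 9787/10000
4 2 9693/10000
f(0.5y,2y) = ((9963/10000)/(9693/10000) − 1)/(3/2) = 20/1077 ≈ 1.8570%

step 1 [0.5y] zero: DF = P = 9963/10000 ≈ 0.996300
step 2 [1y] zero: DF = P = 4941/5000 ≈ 0.988200
step 3 [1.5y] zero: DF = P = 9787/10000 ≈ 0.978700
step 4 [2y] swap r/2=307/39325: DF=(1 − 307/39325·(0.996300+0.988200+0.978700))/(1+307/39325) = 9693/10000 ≈ 0.969300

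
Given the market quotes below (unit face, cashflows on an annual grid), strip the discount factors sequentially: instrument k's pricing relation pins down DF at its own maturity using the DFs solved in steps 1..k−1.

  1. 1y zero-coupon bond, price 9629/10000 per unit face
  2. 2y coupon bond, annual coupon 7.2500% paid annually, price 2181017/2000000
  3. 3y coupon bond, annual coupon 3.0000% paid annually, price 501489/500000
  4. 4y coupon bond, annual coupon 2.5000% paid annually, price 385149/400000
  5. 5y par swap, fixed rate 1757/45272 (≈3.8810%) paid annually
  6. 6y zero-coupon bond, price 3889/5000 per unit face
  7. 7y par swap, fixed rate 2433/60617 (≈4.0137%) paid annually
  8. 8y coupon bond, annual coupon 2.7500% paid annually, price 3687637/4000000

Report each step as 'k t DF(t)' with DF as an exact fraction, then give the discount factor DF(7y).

step 1 [1y] zero: DF = P = 9629/10000 ≈ 0.962900
step 2 [2y] bond c/1=29/400: DF=(2181017/2000000 − 29/400·(0.962900))/(1+29/400) = 9517/10000 ≈ 0.951700
step 3 [3y] bond c/1=3/100: DF=(501489/500000 − 3/100·(0.962900+0.951700))/(1+3/100) = 459/500 ≈ 0.918000
step 4 [4y] bond c/1=1/40: DF=(385149/400000 − 1/40·(0.962900+0.951700+0.918000))/(1+1/40) = 8703/10000 ≈ 0.870300
step 5 [5y] swap r/1=1757/45272: DF=(1 − 1757/45272·(0.962900+0.951700+0.918000+0.870300))/(1+1757/45272) = 8243/10000 ≈ 0.824300
step 6 [6y] zero: DF = P = 3889/5000 ≈ 0.777800
step 7 [7y] swap r/1=2433/60617: DF=(1 − 2433/60617·(0.962900+0.951700+0.918000+0.870300+0.824300+0.777800))/(1+2433/60617) = 7567/10000 ≈ 0.756700
step 8 [8y] bond c/1=11/400: DF=(3687637/4000000 − 11/400·(0.962900+0.951700+0.918000+0.870300+0.824300+0.777800+0.756700))/(1+11/400) = 147/200 ≈ 0.735000

1 1 9629/10000
2 2 9517/10000
3 3 459/500
4 4 8703/10000
5 5 8243/10000
6 6 3889/5000
7 7 7567/10000
8 8 147/200
DF(7y) = 7567/10000 ≈ 0.756700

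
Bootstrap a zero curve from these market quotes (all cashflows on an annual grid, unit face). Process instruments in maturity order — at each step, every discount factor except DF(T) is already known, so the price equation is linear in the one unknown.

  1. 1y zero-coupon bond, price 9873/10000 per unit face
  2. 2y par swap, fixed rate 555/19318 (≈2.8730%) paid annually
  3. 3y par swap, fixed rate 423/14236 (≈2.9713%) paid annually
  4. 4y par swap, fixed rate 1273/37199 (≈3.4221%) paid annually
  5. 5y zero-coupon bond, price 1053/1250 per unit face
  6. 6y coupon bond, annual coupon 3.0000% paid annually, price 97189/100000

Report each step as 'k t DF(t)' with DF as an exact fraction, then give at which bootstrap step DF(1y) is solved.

1 1 9873/10000
2 2 1889/2000
3 3 4577/5000
4 4 8727/10000
5 5 1053/1250
6 6 8107/10000
DF(1y) is solved at step 1

step 1 [1y] zero: DF = P = 9873/10000 ≈ 0.987300
step 2 [2y] swap r/1=555/19318: DF=(1 − 555/19318·(0.987300))/(1+555/19318) = 1889/2000 ≈ 0.944500
step 3 [3y] swap r/1=423/14236: DF=(1 − 423/14236·(0.987300+0.944500))/(1+423/14236) = 4577/5000 ≈ 0.915400
step 4 [4y] swap r/1=1273/37199: DF=(1 − 1273/37199·(0.987300+0.944500+0.915400))/(1+1273/37199) = 8727/10000 ≈ 0.872700
step 5 [5y] zero: DF = P = 1053/1250 ≈ 0.842400
step 6 [6y] bond c/1=3/100: DF=(97189/100000 − 3/100·(0.987300+0.944500+0.915400+0.872700+0.842400))/(1+3/100) = 8107/10000 ≈ 0.810700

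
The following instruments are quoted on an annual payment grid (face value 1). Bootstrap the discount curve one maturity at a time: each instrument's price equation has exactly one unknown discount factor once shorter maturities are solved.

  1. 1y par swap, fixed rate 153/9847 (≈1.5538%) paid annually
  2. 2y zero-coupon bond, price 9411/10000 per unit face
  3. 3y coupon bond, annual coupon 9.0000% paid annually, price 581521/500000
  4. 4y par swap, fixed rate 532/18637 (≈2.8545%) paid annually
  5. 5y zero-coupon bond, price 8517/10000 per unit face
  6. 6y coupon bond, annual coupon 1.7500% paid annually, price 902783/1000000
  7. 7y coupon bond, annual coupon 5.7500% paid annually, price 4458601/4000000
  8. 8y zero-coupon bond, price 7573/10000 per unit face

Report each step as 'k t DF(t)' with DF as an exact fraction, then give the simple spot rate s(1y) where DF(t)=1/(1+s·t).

step 1 [1y] swap r/1=153/9847: DF=(1 − 153/9847·(0))/(1+153/9847) = 9847/10000 ≈ 0.984700
step 2 [2y] zero: DF = P = 9411/10000 ≈ 0.941100
step 3 [3y] bond c/1=9/100: DF=(581521/500000 − 9/100·(0.984700+0.941100))/(1+9/100) = 227/250 ≈ 0.908000
step 4 [4y] swap r/1=532/18637: DF=(1 − 532/18637·(0.984700+0.941100+0.908000))/(1+532/18637) = 1117/1250 ≈ 0.893600
step 5 [5y] zero: DF = P = 8517/10000 ≈ 0.851700
step 6 [6y] bond c/1=7/400: DF=(902783/1000000 − 7/400·(0.984700+0.941100+0.908000+0.893600+0.851700))/(1+7/400) = 1617/2000 ≈ 0.808500
step 7 [7y] bond c/1=23/400: DF=(4458601/4000000 − 23/400·(0.984700+0.941100+0.908000+0.893600+0.851700+0.808500))/(1+23/400) = 7611/10000 ≈ 0.761100
step 8 [8y] zero: DF = P = 7573/10000 ≈ 0.757300

1 1 9847/10000
2 2 9411/10000
3 3 227/250
4 4 1117/1250
5 5 8517/10000
6 6 1617/2000
7 7 7611/10000
8 8 7573/10000
s(1y) = (1/(9847/10000) − 1)/(1) = 153/9847 ≈ 1.5538%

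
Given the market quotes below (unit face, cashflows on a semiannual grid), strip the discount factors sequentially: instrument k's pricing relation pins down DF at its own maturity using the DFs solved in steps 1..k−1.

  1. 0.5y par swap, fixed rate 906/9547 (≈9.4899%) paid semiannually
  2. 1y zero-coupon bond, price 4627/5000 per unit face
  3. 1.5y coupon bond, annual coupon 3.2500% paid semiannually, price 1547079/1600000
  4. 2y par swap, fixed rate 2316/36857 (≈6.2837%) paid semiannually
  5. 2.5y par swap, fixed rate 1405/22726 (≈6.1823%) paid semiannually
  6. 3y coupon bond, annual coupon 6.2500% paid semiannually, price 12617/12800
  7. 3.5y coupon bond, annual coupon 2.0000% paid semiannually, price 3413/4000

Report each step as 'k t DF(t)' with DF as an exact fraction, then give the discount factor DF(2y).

1 1/2 9547/10000
2 1 4627/5000
3 3/2 4607/5000
4 2 4421/5000
5 5/2 1719/2000
6 3 8181/10000
7 7/2 7917/10000
DF(2y) = 4421/5000 ≈ 0.884200

step 1 [0.5y] swap r/2=453/9547: DF=(1 − 453/9547·(0))/(1+453/9547) = 9547/10000 ≈ 0.954700
step 2 [1y] zero: DF = P = 4627/5000 ≈ 0.925400
step 3 [1.5y] bond c/2=13/800: DF=(1547079/1600000 − 13/800·(0.954700+0.925400))/(1+13/800) = 4607/5000 ≈ 0.921400
step 4 [2y] swap r/2=1158/36857: DF=(1 − 1158/36857·(0.954700+0.925400+0.921400))/(1+1158/36857) = 4421/5000 ≈ 0.884200
step 5 [2.5y] swap r/2=1405/45452: DF=(1 − 1405/45452·(0.954700+0.925400+0.921400+0.884200))/(1+1405/45452) = 1719/2000 ≈ 0.859500
step 6 [3y] bond c/2=1/32: DF=(12617/12800 − 1/32·(0.954700+0.925400+0.921400+0.884200+0.859500))/(1+1/32) = 8181/10000 ≈ 0.818100
step 7 [3.5y] bond c/2=1/100: DF=(3413/4000 − 1/100·(0.954700+0.925400+0.921400+0.884200+0.859500+0.818100))/(1+1/100) = 7917/10000 ≈ 0.791700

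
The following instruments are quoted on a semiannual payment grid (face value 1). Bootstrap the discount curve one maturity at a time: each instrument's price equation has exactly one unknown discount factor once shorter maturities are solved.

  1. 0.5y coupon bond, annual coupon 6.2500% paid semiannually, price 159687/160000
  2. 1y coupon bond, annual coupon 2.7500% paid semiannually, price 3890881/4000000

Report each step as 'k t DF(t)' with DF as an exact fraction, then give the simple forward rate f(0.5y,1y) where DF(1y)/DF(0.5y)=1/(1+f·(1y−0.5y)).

step 1 [0.5y] bond c/2=1/32: DF=(159687/160000 − 1/32·(0))/(1+1/32) = 4839/5000 ≈ 0.967800
step 2 [1y] bond c/2=11/800: DF=(3890881/4000000 − 11/800·(0.967800))/(1+11/800) = 1183/1250 ≈ 0.946400

1 1/2 4839/5000
2 1 1183/1250
f(0.5y,1y) = ((4839/5000)/(1183/1250) − 1)/(1/2) = 107/2366 ≈ 4.5224%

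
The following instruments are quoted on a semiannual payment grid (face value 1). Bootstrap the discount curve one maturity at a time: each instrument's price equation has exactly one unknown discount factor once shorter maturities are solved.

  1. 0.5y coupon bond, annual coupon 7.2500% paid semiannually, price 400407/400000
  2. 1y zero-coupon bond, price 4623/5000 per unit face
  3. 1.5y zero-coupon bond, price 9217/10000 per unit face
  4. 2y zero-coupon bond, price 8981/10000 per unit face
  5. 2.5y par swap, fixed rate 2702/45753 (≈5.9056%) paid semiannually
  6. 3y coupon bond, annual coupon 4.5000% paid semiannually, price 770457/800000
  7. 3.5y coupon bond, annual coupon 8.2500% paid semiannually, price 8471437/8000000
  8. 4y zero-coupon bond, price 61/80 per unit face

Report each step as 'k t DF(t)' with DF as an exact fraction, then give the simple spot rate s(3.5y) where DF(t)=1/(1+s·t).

1 1/2 483/500
2 1 4623/5000
3 3/2 9217/10000
4 2 8981/10000
5 5/2 8649/10000
6 3 2103/2500
7 7/2 1003/1250
8 4 61/80
s(3.5y) = (1/(1003/1250) − 1)/(7/2) = 494/7021 ≈ 7.0360%

step 1 [0.5y] bond c/2=29/800: DF=(400407/400000 − 29/800·(0))/(1+29/800) = 483/500 ≈ 0.966000
step 2 [1y] zero: DF = P = 4623/5000 ≈ 0.924600
step 3 [1.5y] zero: DF = P = 9217/10000 ≈ 0.921700
step 4 [2y] zero: DF = P = 8981/10000 ≈ 0.898100
step 5 [2.5y] swap r/2=1351/45753: DF=(1 − 1351/45753·(0.966000+0.924600+0.921700+0.898100))/(1+1351/45753) = 8649/10000 ≈ 0.864900
step 6 [3y] bond c/2=9/400: DF=(770457/800000 − 9/400·(0.966000+0.924600+0.921700+0.898100+0.864900))/(1+9/400) = 2103/2500 ≈ 0.841200
step 7 [3.5y] bond c/2=33/800: DF=(8471437/8000000 − 33/800·(0.966000+0.924600+0.921700+0.898100+0.864900+0.841200))/(1+33/800) = 1003/1250 ≈ 0.802400
step 8 [4y] zero: DF = P = 61/80 ≈ 0.762500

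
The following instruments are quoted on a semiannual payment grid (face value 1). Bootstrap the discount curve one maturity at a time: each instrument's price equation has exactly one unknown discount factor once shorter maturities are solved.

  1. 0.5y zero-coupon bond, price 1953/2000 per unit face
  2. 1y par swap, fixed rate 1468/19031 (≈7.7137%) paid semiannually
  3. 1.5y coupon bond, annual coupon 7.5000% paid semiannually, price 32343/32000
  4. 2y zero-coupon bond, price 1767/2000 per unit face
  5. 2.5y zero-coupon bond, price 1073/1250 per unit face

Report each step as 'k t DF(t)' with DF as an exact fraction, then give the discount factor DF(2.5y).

step 1 [0.5y] zero: DF = P = 1953/2000 ≈ 0.976500
step 2 [1y] swap r/2=734/19031: DF=(1 − 734/19031·(0.976500))/(1+734/19031) = 4633/5000 ≈ 0.926600
step 3 [1.5y] bond c/2=3/80: DF=(32343/32000 − 3/80·(0.976500+0.926600))/(1+3/80) = 4527/5000 ≈ 0.905400
step 4 [2y] zero: DF = P = 1767/2000 ≈ 0.883500
step 5 [2.5y] zero: DF = P = 1073/1250 ≈ 0.858400

1 1/2 1953/2000
2 1 4633/5000
3 3/2 4527/5000
4 2 1767/2000
5 5/2 1073/1250
DF(2.5y) = 1073/1250 ≈ 0.858400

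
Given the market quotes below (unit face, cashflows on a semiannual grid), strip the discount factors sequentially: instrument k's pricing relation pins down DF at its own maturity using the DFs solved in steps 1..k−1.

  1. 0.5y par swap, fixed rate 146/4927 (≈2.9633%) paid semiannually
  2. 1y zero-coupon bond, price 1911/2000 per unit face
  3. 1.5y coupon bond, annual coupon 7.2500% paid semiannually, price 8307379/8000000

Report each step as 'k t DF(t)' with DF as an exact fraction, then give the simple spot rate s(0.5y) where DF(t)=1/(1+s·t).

1 1/2 4927/5000
2 1 1911/2000
3 3/2 4671/5000
s(0.5y) = (1/(4927/5000) − 1)/(1/2) = 146/4927 ≈ 2.9633%

step 1 [0.5y] swap r/2=73/4927: DF=(1 − 73/4927·(0))/(1+73/4927) = 4927/5000 ≈ 0.985400
step 2 [1y] zero: DF = P = 1911/2000 ≈ 0.955500
step 3 [1.5y] bond c/2=29/800: DF=(8307379/8000000 − 29/800·(0.985400+0.955500))/(1+29/800) = 4671/5000 ≈ 0.934200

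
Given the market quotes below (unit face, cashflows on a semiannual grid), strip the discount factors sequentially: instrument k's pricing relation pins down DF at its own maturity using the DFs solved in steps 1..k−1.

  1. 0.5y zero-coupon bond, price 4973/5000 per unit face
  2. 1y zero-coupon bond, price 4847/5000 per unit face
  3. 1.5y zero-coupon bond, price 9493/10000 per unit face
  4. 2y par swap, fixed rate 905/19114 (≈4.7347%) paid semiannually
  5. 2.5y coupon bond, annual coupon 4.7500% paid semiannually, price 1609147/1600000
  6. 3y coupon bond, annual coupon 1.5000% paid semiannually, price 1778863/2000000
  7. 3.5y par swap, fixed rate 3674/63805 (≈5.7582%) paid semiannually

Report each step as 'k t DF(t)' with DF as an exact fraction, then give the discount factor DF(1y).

step 1 [0.5y] zero: DF = P = 4973/5000 ≈ 0.994600
step 2 [1y] zero: DF = P = 4847/5000 ≈ 0.969400
step 3 [1.5y] zero: DF = P = 9493/10000 ≈ 0.949300
step 4 [2y] swap r/2=905/38228: DF=(1 − 905/38228·(0.994600+0.969400+0.949300))/(1+905/38228) = 1819/2000 ≈ 0.909500
step 5 [2.5y] bond c/2=19/800: DF=(1609147/1600000 − 19/800·(0.994600+0.969400+0.949300+0.909500))/(1+19/800) = 8937/10000 ≈ 0.893700
step 6 [3y] bond c/2=3/400: DF=(1778863/2000000 − 3/400·(0.994600+0.969400+0.949300+0.909500+0.893700))/(1+3/400) = 8477/10000 ≈ 0.847700
step 7 [3.5y] swap r/2=1837/63805: DF=(1 − 1837/63805·(0.994600+0.969400+0.949300+0.909500+0.893700+0.847700))/(1+1837/63805) = 8163/10000 ≈ 0.816300

1 1/2 4973/5000
2 1 4847/5000
3 3/2 9493/10000
4 2 1819/2000
5 5/2 8937/10000
6 3 8477/10000
7 7/2 8163/10000
DF(1y) = 4847/5000 ≈ 0.969400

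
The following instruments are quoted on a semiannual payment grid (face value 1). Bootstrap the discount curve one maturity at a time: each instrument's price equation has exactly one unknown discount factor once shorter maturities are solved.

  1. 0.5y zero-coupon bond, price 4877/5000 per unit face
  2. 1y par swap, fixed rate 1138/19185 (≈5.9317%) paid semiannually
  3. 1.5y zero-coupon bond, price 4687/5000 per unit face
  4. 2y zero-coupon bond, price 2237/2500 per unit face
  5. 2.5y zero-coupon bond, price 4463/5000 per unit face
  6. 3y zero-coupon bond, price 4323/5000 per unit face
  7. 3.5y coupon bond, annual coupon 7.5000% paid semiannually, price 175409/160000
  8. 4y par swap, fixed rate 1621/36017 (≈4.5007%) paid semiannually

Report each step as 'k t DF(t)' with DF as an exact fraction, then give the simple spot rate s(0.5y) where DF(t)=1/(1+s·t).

1 1/2 4877/5000
2 1 9431/10000
3 3/2 4687/5000
4 2 2237/2500
5 5/2 4463/5000
6 3 4323/5000
7 7/2 536/625
8 4 8379/10000
s(0.5y) = (1/(4877/5000) − 1)/(1/2) = 246/4877 ≈ 5.0441%

step 1 [0.5y] zero: DF = P = 4877/5000 ≈ 0.975400
step 2 [1y] swap r/2=569/19185: DF=(1 − 569/19185·(0.975400))/(1+569/19185) = 9431/10000 ≈ 0.943100
step 3 [1.5y] zero: DF = P = 4687/5000 ≈ 0.937400
step 4 [2y] zero: DF = P = 2237/2500 ≈ 0.894800
step 5 [2.5y] zero: DF = P = 4463/5000 ≈ 0.892600
step 6 [3y] zero: DF = P = 4323/5000 ≈ 0.864600
step 7 [3.5y] bond c/2=3/80: DF=(175409/160000 − 3/80·(0.975400+0.943100+0.937400+0.894800+0.892600+0.864600))/(1+3/80) = 536/625 ≈ 0.857600
step 8 [4y] swap r/2=1621/72034: DF=(1 − 1621/72034·(0.975400+0.943100+0.937400+0.894800+0.892600+0.864600+0.857600))/(1+1621/72034) = 8379/10000 ≈ 0.837900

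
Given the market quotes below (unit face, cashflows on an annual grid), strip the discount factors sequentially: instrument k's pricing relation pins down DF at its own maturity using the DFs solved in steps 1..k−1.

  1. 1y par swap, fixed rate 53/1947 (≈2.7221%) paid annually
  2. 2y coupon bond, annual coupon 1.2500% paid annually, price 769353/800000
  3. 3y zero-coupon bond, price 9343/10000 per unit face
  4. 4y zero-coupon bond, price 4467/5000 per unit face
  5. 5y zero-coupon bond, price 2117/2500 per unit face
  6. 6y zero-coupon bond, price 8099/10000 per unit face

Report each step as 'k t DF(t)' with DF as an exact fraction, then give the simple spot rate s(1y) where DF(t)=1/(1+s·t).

1 1 1947/2000
2 2 4689/5000
3 3 9343/10000
4 4 4467/5000
5 5 2117/2500
6 6 8099/10000
s(1y) = (1/(1947/2000) − 1)/(1) = 53/1947 ≈ 2.7221%

step 1 [1y] swap r/1=53/1947: DF=(1 − 53/1947·(0))/(1+53/1947) = 1947/2000 ≈ 0.973500
step 2 [2y] bond c/1=1/80: DF=(769353/800000 − 1/80·(0.973500))/(1+1/80) = 4689/5000 ≈ 0.937800
step 3 [3y] zero: DF = P = 9343/10000 ≈ 0.934300
step 4 [4y] zero: DF = P = 4467/5000 ≈ 0.893400
step 5 [5y] zero: DF = P = 2117/2500 ≈ 0.846800
step 6 [6y] zero: DF = P = 8099/10000 ≈ 0.809900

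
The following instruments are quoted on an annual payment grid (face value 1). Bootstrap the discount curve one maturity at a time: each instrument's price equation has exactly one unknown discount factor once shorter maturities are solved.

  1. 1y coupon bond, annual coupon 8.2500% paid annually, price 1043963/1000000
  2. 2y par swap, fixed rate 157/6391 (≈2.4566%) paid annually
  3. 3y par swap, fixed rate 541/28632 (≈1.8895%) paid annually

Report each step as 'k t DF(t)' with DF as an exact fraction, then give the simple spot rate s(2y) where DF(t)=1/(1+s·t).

step 1 [1y] bond c/1=33/400: DF=(1043963/1000000 − 33/400·(0))/(1+33/400) = 2411/2500 ≈ 0.964400
step 2 [2y] swap r/1=157/6391: DF=(1 − 157/6391·(0.964400))/(1+157/6391) = 9529/10000 ≈ 0.952900
step 3 [3y] swap r/1=541/28632: DF=(1 − 541/28632·(0.964400+0.952900))/(1+541/28632) = 9459/10000 ≈ 0.945900

1 1 2411/2500
2 2 9529/10000
3 3 9459/10000
s(2y) = (1/(9529/10000) − 1)/(2) = 471/19058 ≈ 2.4714%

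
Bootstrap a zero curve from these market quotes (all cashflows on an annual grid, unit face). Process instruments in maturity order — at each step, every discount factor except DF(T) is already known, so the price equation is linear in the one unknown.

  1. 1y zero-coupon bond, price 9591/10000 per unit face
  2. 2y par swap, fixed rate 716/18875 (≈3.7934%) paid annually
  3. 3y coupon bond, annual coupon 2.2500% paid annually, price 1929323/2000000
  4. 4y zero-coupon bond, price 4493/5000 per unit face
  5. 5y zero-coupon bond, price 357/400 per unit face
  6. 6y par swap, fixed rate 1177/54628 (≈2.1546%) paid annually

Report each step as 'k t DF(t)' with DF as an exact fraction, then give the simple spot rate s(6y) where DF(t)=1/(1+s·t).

1 1 9591/10000
2 2 2321/2500
3 3 9019/10000
4 4 4493/5000
5 5 357/400
6 6 8823/10000
s(6y) = (1/(8823/10000) − 1)/(6) = 1177/52938 ≈ 2.2234%

step 1 [1y] zero: DF = P = 9591/10000 ≈ 0.959100
step 2 [2y] swap r/1=716/18875: DF=(1 − 716/18875·(0.959100))/(1+716/18875) = 2321/2500 ≈ 0.928400
step 3 [3y] bond c/1=9/400: DF=(1929323/2000000 − 9/400·(0.959100+0.928400))/(1+9/400) = 9019/10000 ≈ 0.901900
step 4 [4y] zero: DF = P = 4493/5000 ≈ 0.898600
step 5 [5y] zero: DF = P = 357/400 ≈ 0.892500
step 6 [6y] swap r/1=1177/54628: DF=(1 − 1177/54628·(0.959100+0.928400+0.901900+0.898600+0.892500))/(1+1177/54628) = 8823/10000 ≈ 0.882300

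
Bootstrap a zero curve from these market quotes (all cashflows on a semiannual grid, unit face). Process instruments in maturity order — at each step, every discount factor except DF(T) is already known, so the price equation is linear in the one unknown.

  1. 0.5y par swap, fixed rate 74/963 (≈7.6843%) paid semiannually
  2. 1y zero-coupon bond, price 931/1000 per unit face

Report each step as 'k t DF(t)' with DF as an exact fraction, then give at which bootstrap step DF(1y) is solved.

step 1 [0.5y] swap r/2=37/963: DF=(1 − 37/963·(0))/(1+37/963) = 963/1000 ≈ 0.963000
step 2 [1y] zero: DF = P = 931/1000 ≈ 0.931000

1 1/2 963/1000
2 1 931/1000
DF(1y) is solved at step 2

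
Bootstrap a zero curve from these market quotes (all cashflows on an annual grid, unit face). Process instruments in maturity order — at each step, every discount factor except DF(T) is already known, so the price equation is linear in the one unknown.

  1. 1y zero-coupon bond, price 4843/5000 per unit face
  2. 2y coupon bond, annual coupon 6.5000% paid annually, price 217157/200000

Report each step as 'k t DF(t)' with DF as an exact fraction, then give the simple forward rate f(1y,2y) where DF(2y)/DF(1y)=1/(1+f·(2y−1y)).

1 1 4843/5000
2 2 2401/2500
f(1y,2y) = ((4843/5000)/(2401/2500) − 1)/(1) = 41/4802 ≈ 0.8538%

step 1 [1y] zero: DF = P = 4843/5000 ≈ 0.968600
step 2 [2y] bond c/1=13/200: DF=(217157/200000 − 13/200·(0.968600))/(1+13/200) = 2401/2500 ≈ 0.960400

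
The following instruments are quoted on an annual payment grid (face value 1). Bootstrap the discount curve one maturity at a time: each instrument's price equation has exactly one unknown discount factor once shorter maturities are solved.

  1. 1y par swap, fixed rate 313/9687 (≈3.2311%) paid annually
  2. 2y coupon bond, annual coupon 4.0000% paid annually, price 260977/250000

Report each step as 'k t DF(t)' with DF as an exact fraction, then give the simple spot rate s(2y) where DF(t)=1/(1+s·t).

1 1 9687/10000
2 2 1933/2000
s(2y) = (1/(1933/2000) − 1)/(2) = 67/3866 ≈ 1.7331%

step 1 [1y] swap r/1=313/9687: DF=(1 − 313/9687·(0))/(1+313/9687) = 9687/10000 ≈ 0.968700
step 2 [2y] bond c/1=1/25: DF=(260977/250000 − 1/25·(0.968700))/(1+1/25) = 1933/2000 ≈ 0.966500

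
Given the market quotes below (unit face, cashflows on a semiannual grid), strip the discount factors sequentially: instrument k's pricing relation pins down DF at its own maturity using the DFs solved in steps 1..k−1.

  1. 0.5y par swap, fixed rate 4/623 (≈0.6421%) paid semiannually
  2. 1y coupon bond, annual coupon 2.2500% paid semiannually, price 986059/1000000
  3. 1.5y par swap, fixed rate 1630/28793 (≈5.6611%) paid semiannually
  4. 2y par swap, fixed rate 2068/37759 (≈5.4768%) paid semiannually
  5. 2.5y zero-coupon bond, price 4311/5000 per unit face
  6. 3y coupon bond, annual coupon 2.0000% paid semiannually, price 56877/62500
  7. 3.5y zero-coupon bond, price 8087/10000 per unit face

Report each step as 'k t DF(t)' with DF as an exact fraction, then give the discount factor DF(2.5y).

step 1 [0.5y] swap r/2=2/623: DF=(1 − 2/623·(0))/(1+2/623) = 623/625 ≈ 0.996800
step 2 [1y] bond c/2=9/800: DF=(986059/1000000 − 9/800·(0.996800))/(1+9/800) = 241/250 ≈ 0.964000
step 3 [1.5y] swap r/2=815/28793: DF=(1 − 815/28793·(0.996800+0.964000))/(1+815/28793) = 1837/2000 ≈ 0.918500
step 4 [2y] swap r/2=1034/37759: DF=(1 − 1034/37759·(0.996800+0.964000+0.918500))/(1+1034/37759) = 4483/5000 ≈ 0.896600
step 5 [2.5y] zero: DF = P = 4311/5000 ≈ 0.862200
step 6 [3y] bond c/2=1/100: DF=(56877/62500 − 1/100·(0.996800+0.964000+0.918500+0.896600+0.862200))/(1+1/100) = 8551/10000 ≈ 0.855100
step 7 [3.5y] zero: DF = P = 8087/10000 ≈ 0.808700

1 1/2 623/625
2 1 241/250
3 3/2 1837/2000
4 2 4483/5000
5 5/2 4311/5000
6 3 8551/10000
7 7/2 8087/10000
DF(2.5y) = 4311/5000 ≈ 0.862200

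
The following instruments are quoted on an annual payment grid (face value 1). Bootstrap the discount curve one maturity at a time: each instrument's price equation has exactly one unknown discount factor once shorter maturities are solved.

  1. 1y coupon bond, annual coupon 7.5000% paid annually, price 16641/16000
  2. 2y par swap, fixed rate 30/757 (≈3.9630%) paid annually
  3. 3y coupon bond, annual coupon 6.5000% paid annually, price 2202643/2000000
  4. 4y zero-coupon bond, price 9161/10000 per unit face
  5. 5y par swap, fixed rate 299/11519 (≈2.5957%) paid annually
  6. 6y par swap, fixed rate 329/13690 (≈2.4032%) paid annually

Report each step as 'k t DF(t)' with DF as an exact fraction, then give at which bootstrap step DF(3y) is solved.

step 1 [1y] bond c/1=3/40: DF=(16641/16000 − 3/40·(0))/(1+3/40) = 387/400 ≈ 0.967500
step 2 [2y] swap r/1=30/757: DF=(1 − 30/757·(0.967500))/(1+30/757) = 37/40 ≈ 0.925000
step 3 [3y] bond c/1=13/200: DF=(2202643/2000000 − 13/200·(0.967500+0.925000))/(1+13/200) = 4593/5000 ≈ 0.918600
step 4 [4y] zero: DF = P = 9161/10000 ≈ 0.916100
step 5 [5y] swap r/1=299/11519: DF=(1 − 299/11519·(0.967500+0.925000+0.918600+0.916100))/(1+299/11519) = 2201/2500 ≈ 0.880400
step 6 [6y] swap r/1=329/13690: DF=(1 − 329/13690·(0.967500+0.925000+0.918600+0.916100+0.880400))/(1+329/13690) = 2171/2500 ≈ 0.868400

1 1 387/400
2 2 37/40
3 3 4593/5000
4 4 9161/10000
5 5 2201/2500
6 6 2171/2500
DF(3y) is solved at step 3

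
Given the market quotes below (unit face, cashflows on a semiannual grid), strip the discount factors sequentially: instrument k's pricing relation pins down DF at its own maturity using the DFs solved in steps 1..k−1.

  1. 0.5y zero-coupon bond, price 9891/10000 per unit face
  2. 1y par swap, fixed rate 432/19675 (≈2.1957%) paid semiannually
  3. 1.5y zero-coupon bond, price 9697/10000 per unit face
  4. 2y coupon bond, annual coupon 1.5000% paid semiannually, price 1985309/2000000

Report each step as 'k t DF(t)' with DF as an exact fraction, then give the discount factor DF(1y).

step 1 [0.5y] zero: DF = P = 9891/10000 ≈ 0.989100
step 2 [1y] swap r/2=216/19675: DF=(1 − 216/19675·(0.989100))/(1+216/19675) = 1223/1250 ≈ 0.978400
step 3 [1.5y] zero: DF = P = 9697/10000 ≈ 0.969700
step 4 [2y] bond c/2=3/400: DF=(1985309/2000000 − 3/400·(0.989100+0.978400+0.969700))/(1+3/400) = 4817/5000 ≈ 0.963400

1 1/2 9891/10000
2 1 1223/1250
3 3/2 9697/10000
4 2 4817/5000
DF(1y) = 1223/1250 ≈ 0.978400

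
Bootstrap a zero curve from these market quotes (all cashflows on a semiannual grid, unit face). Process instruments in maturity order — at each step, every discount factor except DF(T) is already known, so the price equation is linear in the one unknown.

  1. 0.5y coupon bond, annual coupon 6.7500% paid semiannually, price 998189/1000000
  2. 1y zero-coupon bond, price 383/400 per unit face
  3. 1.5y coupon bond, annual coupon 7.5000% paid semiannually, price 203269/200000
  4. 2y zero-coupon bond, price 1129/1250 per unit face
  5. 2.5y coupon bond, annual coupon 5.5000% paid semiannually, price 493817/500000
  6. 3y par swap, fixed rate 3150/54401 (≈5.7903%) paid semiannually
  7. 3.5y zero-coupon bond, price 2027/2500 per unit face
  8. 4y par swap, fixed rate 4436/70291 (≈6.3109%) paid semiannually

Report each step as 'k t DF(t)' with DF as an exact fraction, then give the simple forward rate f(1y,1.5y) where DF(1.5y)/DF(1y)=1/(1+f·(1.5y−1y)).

step 1 [0.5y] bond c/2=27/800: DF=(998189/1000000 − 27/800·(0))/(1+27/800) = 1207/1250 ≈ 0.965600
step 2 [1y] zero: DF = P = 383/400 ≈ 0.957500
step 3 [1.5y] bond c/2=3/80: DF=(203269/200000 − 3/80·(0.965600+0.957500))/(1+3/80) = 9101/10000 ≈ 0.910100
step 4 [2y] zero: DF = P = 1129/1250 ≈ 0.903200
step 5 [2.5y] bond c/2=11/400: DF=(493817/500000 − 11/400·(0.965600+0.957500+0.910100+0.903200))/(1+11/400) = 2153/2500 ≈ 0.861200
step 6 [3y] swap r/2=1575/54401: DF=(1 − 1575/54401·(0.965600+0.957500+0.910100+0.903200+0.861200))/(1+1575/54401) = 337/400 ≈ 0.842500
step 7 [3.5y] zero: DF = P = 2027/2500 ≈ 0.810800
step 8 [4y] swap r/2=2218/70291: DF=(1 − 2218/70291·(0.965600+0.957500+0.910100+0.903200+0.861200+0.842500+0.810800))/(1+2218/70291) = 3891/5000 ≈ 0.778200

1 1/2 1207/1250
2 1 383/400
3 3/2 9101/10000
4 2 1129/1250
5 5/2 2153/2500
6 3 337/400
7 7/2 2027/2500
8 4 3891/5000
f(1y,1.5y) = ((383/400)/(9101/10000) − 1)/(1/2) = 948/9101 ≈ 10.4164%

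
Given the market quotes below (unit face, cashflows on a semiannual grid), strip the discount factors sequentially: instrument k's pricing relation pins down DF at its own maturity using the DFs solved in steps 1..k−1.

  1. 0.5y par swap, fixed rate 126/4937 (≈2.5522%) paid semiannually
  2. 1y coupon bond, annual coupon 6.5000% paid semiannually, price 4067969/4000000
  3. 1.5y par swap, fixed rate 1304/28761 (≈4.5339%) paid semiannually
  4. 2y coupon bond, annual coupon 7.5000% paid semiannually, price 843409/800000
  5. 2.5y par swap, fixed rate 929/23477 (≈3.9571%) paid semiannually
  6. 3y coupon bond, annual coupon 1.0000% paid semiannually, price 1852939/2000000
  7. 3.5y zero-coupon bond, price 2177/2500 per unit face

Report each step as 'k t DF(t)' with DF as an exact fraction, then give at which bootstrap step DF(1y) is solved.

step 1 [0.5y] swap r/2=63/4937: DF=(1 − 63/4937·(0))/(1+63/4937) = 4937/5000 ≈ 0.987400
step 2 [1y] bond c/2=13/400: DF=(4067969/4000000 − 13/400·(0.987400))/(1+13/400) = 9539/10000 ≈ 0.953900
step 3 [1.5y] swap r/2=652/28761: DF=(1 − 652/28761·(0.987400+0.953900))/(1+652/28761) = 2337/2500 ≈ 0.934800
step 4 [2y] bond c/2=3/80: DF=(843409/800000 − 3/80·(0.987400+0.953900+0.934800))/(1+3/80) = 4561/5000 ≈ 0.912200
step 5 [2.5y] swap r/2=929/46954: DF=(1 − 929/46954·(0.987400+0.953900+0.934800+0.912200))/(1+929/46954) = 9071/10000 ≈ 0.907100
step 6 [3y] bond c/2=1/200: DF=(1852939/2000000 − 1/200·(0.987400+0.953900+0.934800+0.912200+0.907100))/(1+1/200) = 1797/2000 ≈ 0.898500
step 7 [3.5y] zero: DF = P = 2177/2500 ≈ 0.870800

1 1/2 4937/5000
2 1 9539/10000
3 3/2 2337/2500
4 2 4561/5000
5 5/2 9071/10000
6 3 1797/2000
7 7/2 2177/2500
DF(1y) is solved at step 2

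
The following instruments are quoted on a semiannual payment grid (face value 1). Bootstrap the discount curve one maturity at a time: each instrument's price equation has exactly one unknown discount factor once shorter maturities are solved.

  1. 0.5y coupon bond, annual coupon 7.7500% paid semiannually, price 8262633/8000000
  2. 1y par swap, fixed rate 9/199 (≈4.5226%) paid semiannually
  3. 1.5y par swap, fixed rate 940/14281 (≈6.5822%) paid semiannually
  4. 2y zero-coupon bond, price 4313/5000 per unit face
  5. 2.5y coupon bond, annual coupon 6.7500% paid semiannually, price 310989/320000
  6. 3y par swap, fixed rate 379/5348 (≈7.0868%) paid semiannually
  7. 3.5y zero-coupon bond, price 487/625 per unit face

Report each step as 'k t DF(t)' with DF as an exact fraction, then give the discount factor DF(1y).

1 1/2 9943/10000
2 1 9559/10000
3 3/2 453/500
4 2 4313/5000
5 5/2 8187/10000
6 3 1621/2000
7 7/2 487/625
DF(1y) = 9559/10000 ≈ 0.955900

step 1 [0.5y] bond c/2=31/800: DF=(8262633/8000000 − 31/800·(0))/(1+31/800) = 9943/10000 ≈ 0.994300
step 2 [1y] swap r/2=9/398: DF=(1 − 9/398·(0.994300))/(1+9/398) = 9559/10000 ≈ 0.955900
step 3 [1.5y] swap r/2=470/14281: DF=(1 − 470/14281·(0.994300+0.955900))/(1+470/14281) = 453/500 ≈ 0.906000
step 4 [2y] zero: DF = P = 4313/5000 ≈ 0.862600
step 5 [2.5y] bond c/2=27/800: DF=(310989/320000 − 27/800·(0.994300+0.955900+0.906000+0.862600))/(1+27/800) = 8187/10000 ≈ 0.818700
step 6 [3y] swap r/2=379/10696: DF=(1 − 379/10696·(0.994300+0.955900+0.906000+0.862600+0.818700))/(1+379/10696) = 1621/2000 ≈ 0.810500
step 7 [3.5y] zero: DF = P = 487/625 ≈ 0.779200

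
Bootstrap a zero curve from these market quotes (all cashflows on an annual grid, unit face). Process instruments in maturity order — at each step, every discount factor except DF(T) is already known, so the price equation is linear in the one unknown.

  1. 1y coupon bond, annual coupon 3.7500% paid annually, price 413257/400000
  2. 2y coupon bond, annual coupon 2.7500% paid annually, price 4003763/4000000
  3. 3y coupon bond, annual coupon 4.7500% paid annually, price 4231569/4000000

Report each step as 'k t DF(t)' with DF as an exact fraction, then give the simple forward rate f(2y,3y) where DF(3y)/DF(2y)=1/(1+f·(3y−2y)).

step 1 [1y] bond c/1=3/80: DF=(413257/400000 − 3/80·(0))/(1+3/80) = 4979/5000 ≈ 0.995800
step 2 [2y] bond c/1=11/400: DF=(4003763/4000000 − 11/400·(0.995800))/(1+11/400) = 379/400 ≈ 0.947500
step 3 [3y] bond c/1=19/400: DF=(4231569/4000000 − 19/400·(0.995800+0.947500))/(1+19/400) = 4609/5000 ≈ 0.921800

1 1 4979/5000
2 2 379/400
3 3 4609/5000
f(2y,3y) = ((379/400)/(4609/5000) − 1)/(1) = 257/9218 ≈ 2.7880%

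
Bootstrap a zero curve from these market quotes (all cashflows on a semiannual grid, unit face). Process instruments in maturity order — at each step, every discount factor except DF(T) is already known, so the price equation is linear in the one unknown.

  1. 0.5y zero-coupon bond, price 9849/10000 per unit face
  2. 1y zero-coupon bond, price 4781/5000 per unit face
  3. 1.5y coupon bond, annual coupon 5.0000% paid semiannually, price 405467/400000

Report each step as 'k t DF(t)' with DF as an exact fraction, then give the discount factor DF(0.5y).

1 1/2 9849/10000
2 1 4781/5000
3 3/2 1177/1250
DF(0.5y) = 9849/10000 ≈ 0.984900

step 1 [0.5y] zero: DF = P = 9849/10000 ≈ 0.984900
step 2 [1y] zero: DF = P = 4781/5000 ≈ 0.956200
step 3 [1.5y] bond c/2=1/40: DF=(405467/400000 − 1/40·(0.984900+0.956200))/(1+1/40) = 1177/1250 ≈ 0.941600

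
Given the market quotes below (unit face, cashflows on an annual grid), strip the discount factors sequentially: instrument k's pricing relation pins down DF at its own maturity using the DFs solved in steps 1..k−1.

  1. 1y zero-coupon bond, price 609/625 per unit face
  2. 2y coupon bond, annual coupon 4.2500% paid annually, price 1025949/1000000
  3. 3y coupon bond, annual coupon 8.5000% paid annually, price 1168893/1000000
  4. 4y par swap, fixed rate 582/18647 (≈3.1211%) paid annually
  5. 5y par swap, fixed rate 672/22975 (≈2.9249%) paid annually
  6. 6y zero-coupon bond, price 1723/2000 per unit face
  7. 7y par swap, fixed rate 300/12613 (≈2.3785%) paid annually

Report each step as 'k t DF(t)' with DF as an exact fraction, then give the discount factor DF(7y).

1 1 609/625
2 2 2361/2500
3 3 927/1000
4 4 2209/2500
5 5 541/625
6 6 1723/2000
7 7 17/20
DF(7y) = 17/20 ≈ 0.850000

step 1 [1y] zero: DF = P = 609/625 ≈ 0.974400
step 2 [2y] bond c/1=17/400: DF=(1025949/1000000 − 17/400·(0.974400))/(1+17/400) = 2361/2500 ≈ 0.944400
step 3 [3y] bond c/1=17/200: DF=(1168893/1000000 − 17/200·(0.974400+0.944400))/(1+17/200) = 927/1000 ≈ 0.927000
step 4 [4y] swap r/1=582/18647: DF=(1 − 582/18647·(0.974400+0.944400+0.927000))/(1+582/18647) = 2209/2500 ≈ 0.883600
step 5 [5y] swap r/1=672/22975: DF=(1 − 672/22975·(0.974400+0.944400+0.927000+0.883600))/(1+672/22975) = 541/625 ≈ 0.865600
step 6 [6y] zero: DF = P = 1723/2000 ≈ 0.861500
step 7 [7y] swap r/1=300/12613: DF=(1 − 300/12613·(0.974400+0.944400+0.927000+0.883600+0.865600+0.861500))/(1+300/12613) = 17/20 ≈ 0.850000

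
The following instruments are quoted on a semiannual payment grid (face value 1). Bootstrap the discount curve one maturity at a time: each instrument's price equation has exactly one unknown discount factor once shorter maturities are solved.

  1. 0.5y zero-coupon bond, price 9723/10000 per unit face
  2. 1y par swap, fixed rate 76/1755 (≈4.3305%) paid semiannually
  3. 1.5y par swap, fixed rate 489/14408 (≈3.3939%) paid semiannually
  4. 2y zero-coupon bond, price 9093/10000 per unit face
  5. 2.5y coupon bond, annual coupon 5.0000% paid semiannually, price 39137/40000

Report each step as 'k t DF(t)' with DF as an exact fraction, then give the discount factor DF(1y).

step 1 [0.5y] zero: DF = P = 9723/10000 ≈ 0.972300
step 2 [1y] swap r/2=38/1755: DF=(1 − 38/1755·(0.972300))/(1+38/1755) = 4791/5000 ≈ 0.958200
step 3 [1.5y] swap r/2=489/28816: DF=(1 − 489/28816·(0.972300+0.958200))/(1+489/28816) = 9511/10000 ≈ 0.951100
step 4 [2y] zero: DF = P = 9093/10000 ≈ 0.909300
step 5 [2.5y] bond c/2=1/40: DF=(39137/40000 − 1/40·(0.972300+0.958200+0.951100+0.909300))/(1+1/40) = 8621/10000 ≈ 0.862100

1 1/2 9723/10000
2 1 4791/5000
3 3/2 9511/10000
4 2 9093/10000
5 5/2 8621/10000
DF(1y) = 4791/5000 ≈ 0.958200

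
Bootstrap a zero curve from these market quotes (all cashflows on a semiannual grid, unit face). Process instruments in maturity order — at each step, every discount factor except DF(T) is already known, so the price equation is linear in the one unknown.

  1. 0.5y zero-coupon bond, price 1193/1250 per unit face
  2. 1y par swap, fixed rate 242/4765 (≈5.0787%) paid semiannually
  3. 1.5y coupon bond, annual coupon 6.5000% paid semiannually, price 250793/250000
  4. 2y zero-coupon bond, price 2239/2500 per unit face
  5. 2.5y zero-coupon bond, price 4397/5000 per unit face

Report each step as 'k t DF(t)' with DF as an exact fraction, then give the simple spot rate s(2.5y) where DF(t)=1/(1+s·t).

1 1/2 1193/1250
2 1 2379/2500
3 3/2 2279/2500
4 2 2239/2500
5 5/2 4397/5000
s(2.5y) = (1/(4397/5000) − 1)/(5/2) = 1206/21985 ≈ 5.4856%

step 1 [0.5y] zero: DF = P = 1193/1250 ≈ 0.954400
step 2 [1y] swap r/2=121/4765: DF=(1 − 121/4765·(0.954400))/(1+121/4765) = 2379/2500 ≈ 0.951600
step 3 [1.5y] bond c/2=13/400: DF=(250793/250000 − 13/400·(0.954400+0.951600))/(1+13/400) = 2279/2500 ≈ 0.911600
step 4 [2y] zero: DF = P = 2239/2500 ≈ 0.895600
step 5 [2.5y] zero: DF = P = 4397/5000 ≈ 0.879400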